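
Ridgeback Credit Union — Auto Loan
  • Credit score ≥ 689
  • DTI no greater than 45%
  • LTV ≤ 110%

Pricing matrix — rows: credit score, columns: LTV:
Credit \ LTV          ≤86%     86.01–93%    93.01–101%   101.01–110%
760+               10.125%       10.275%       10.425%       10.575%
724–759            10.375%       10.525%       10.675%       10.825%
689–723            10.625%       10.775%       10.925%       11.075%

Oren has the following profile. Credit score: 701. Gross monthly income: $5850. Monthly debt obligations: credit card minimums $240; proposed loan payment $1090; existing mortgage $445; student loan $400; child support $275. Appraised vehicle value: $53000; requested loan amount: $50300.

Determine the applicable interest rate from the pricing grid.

Credit score 701 ≥ 689; Total monthly debts = (240 + 1,090 + 445 + 400 + 275) = 2,450. DTI = 2,450/5,850 = 41.9% ≤ 45%
LTV = 50,300/53,000 = 94.9% ≤ 110%
Row: 701 falls in 689–723. Column: 94.9% falls in 93.01–101%. Rate = 10.925%.

10.925%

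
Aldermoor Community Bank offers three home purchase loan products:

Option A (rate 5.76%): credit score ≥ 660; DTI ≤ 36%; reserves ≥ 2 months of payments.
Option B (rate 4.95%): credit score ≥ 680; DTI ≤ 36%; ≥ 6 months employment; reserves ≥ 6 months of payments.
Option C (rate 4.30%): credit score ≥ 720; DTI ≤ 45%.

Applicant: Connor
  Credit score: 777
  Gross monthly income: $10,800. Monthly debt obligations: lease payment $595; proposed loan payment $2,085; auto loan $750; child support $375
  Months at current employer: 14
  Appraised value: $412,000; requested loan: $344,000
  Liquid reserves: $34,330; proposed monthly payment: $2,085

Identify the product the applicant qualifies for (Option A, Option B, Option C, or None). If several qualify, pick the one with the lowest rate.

Total debts = (595 + 2,085 + 750 + 375) = 3,805; DTI = 3,805/10,800 = 35.2%.
LTV = 344,000/412,000 = 83.5%.
Reserves = 34,330/2,085 = 16.5 months.
Option A: score 777 ≥ 660; DTI 35.2% ≤ 36%; reserves 16.5 ≥ 2 mo → qualifies.
Option B: score 777 ≥ 680; DTI 35.2% ≤ 36%; employment 14 ≥ 6 mo; reserves 16.5 ≥ 6 mo → qualifies.
Option C: score 777 ≥ 720; DTI 35.2% ≤ 45% → qualifies.
Qualifying: Option A, Option B, Option C. Lowest rate is 4.30% → Option C.

Option C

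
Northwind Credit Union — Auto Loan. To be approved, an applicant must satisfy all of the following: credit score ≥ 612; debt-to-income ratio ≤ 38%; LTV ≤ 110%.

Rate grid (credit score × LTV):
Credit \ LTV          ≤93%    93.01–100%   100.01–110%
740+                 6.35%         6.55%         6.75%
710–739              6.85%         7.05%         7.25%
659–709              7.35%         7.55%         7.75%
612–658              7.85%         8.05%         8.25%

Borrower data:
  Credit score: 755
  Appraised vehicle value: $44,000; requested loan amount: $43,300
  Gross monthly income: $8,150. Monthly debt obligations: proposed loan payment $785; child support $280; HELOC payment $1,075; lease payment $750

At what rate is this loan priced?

6.55%

Credit score 755 ≥ 612; Total monthly debts = (785 + 280 + 1,075 + 750) = 2,890. Debt-to-income = 2,890/8,150 = 35.5% — meets 38% limit
LTV = 43,300/44,000 = 98.4% ≤ 110%
Score 755 is in the 740+ band; LTV 98.4% is in the 93.01–100% band → 6.55%.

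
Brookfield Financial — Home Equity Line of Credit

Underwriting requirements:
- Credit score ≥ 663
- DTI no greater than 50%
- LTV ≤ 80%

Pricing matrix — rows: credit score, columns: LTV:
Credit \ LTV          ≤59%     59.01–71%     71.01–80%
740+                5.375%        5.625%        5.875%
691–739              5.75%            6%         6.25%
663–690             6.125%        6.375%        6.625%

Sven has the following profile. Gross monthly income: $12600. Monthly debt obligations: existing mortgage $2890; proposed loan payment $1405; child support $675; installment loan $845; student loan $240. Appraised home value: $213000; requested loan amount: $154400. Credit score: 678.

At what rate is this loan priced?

Credit score 678 ≥ 663; Total monthly debts = (2,890 + 1,405 + 675 + 845 + 240) = 6,055. DTI = 6,055/12,600 = 48.1% ≤ 50%
LTV: 154,400 ÷ 213,000 = 72.5%, within 80% cap
Row: 678 falls in 663–690. Column: 72.5% falls in 71.01–80%. Rate = 6.625%.

6.625%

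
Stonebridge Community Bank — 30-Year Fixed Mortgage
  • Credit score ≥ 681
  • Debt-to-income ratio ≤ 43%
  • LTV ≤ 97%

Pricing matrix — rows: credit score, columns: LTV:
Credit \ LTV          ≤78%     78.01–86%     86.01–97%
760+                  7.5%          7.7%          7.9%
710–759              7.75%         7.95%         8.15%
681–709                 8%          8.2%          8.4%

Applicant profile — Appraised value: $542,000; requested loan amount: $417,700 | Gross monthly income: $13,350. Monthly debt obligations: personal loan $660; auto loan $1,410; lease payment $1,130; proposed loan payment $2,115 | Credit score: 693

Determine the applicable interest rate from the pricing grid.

Credit score 693 ≥ 681; Total monthly debts = (660 + 1,410 + 1,130 + 2,115) = 5,315. DTI: 5,315 ÷ 13,350 = 39.8%, within the 43% cap
Loan-to-value = 417,700/542,000 = 77.1% — pass (97% max)
Row: 693 falls in 681–709. Column: 77.1% falls in ≤78%. Rate = 8%.

8%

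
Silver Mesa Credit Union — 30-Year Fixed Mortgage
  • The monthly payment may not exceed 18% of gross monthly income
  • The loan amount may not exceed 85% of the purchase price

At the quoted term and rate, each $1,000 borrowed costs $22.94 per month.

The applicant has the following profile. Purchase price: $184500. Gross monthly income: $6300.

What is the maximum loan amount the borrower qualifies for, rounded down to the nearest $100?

Payment cap: 18% × $6,300 = $1,134/month.
At $22.94 per $1,000, that supports 1,134/22.94 × 1,000 ≈ $49,433 → $49,400.
LTV cap: 85% × $184,500 = $156,825 → $156,800.
Binding constraint: payment-to-income.

$49,400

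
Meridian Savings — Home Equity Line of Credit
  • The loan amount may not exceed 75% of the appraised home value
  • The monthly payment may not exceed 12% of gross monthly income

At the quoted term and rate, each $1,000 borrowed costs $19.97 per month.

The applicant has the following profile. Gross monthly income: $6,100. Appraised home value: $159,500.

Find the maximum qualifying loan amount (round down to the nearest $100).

$36,600

Payment cap: 12% × $6,100 = $732/month.
At $19.97 per $1,000, that supports 732/19.97 × 1,000 ≈ $36,654 → $36,600.
LTV cap: 75% × $159,500 = $119,625 → $119,600.
Binding constraint: payment-to-income.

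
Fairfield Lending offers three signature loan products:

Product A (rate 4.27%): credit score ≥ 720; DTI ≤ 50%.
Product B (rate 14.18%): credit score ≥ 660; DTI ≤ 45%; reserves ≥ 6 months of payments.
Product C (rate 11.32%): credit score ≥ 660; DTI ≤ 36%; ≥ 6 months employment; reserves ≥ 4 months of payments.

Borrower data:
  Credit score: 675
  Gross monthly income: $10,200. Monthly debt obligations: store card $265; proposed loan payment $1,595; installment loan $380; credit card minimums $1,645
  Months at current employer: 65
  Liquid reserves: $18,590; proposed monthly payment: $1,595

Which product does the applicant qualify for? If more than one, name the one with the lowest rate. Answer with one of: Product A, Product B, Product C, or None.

Product B

Total debts = (265 + 1,595 + 380 + 1,645) = 3,885; DTI = 3,885/10,200 = 38.1%.
Reserves = 18,590/1,595 = 11.7 months.
Product A: score 675 < 720; DTI 38.1% ≤ 50% → does not qualify.
Product B: score 675 ≥ 660; DTI 38.1% ≤ 45%; reserves 11.7 ≥ 6 mo → qualifies.
Product C: score 675 ≥ 660; DTI 38.1% > 36%; employment 65 ≥ 6 mo; reserves 11.7 ≥ 4 mo → does not qualify.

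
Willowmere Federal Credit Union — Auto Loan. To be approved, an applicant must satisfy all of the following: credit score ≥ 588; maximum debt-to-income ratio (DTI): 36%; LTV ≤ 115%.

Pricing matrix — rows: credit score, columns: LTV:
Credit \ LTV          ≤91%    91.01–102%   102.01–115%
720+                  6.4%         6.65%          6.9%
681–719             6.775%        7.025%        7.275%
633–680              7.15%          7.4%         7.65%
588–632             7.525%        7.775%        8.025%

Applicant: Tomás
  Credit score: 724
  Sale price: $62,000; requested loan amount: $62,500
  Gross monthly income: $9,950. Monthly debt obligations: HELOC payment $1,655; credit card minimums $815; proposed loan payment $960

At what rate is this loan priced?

Credit score 724 ≥ 588; Total monthly debts = (1,655 + 815 + 960) = 3,430. DTI = 3,430/9,950 = 34.5% ≤ 36%
LTV: 62,500 ÷ 62,000 = 100.8%, within 115% cap
Score 724 is in the 720+ band; LTV 100.8% is in the 91.01–102% band → 6.65%.

6.65%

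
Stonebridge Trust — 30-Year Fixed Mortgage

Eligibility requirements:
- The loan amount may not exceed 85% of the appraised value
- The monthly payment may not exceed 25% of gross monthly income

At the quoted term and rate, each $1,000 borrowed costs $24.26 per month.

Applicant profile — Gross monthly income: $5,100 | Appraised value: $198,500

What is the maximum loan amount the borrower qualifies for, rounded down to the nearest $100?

$52,500

Payment cap: 25% × $5,100 = $1,275/month.
At $24.26 per $1,000, that supports 1,275/24.26 × 1,000 ≈ $52,555 → $52,500.
LTV cap: 85% × $198,500 = $168,725 → $168,700.
Binding constraint: payment-to-income.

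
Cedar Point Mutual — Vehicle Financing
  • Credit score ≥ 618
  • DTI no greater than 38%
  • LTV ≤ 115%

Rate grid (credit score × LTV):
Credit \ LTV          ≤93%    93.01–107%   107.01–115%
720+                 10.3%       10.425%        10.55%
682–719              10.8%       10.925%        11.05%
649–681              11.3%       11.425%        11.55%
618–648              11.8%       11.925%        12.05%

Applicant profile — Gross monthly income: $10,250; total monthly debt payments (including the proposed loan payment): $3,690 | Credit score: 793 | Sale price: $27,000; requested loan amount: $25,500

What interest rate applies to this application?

Credit score 793 ≥ 618; Debt-to-income = 3,690/10,250 = 36% — meets 38% limit
Loan-to-value = 25,500/27,000 = 94.4% — pass (115% max)
Score 793 is in the 720+ band; LTV 94.4% is in the 93.01–107% band → 10.425%.

10.425%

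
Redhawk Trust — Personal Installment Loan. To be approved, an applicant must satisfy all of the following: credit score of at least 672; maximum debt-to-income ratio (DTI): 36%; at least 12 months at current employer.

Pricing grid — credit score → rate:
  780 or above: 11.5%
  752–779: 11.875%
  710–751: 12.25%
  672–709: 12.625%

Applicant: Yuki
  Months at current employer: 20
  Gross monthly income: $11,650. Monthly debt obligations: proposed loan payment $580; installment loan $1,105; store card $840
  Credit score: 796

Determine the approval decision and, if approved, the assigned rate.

Approved at 11.5%

Credit score 796 ≥ 672 (meets minimum)
Total monthly debts = (580 + 1,105 + 840) = 2,525. DTI: 2,525 ÷ 11,650 = 21.7%, within the 36% cap
Employment 20 ≥ 12 months
All requirements met. Score 796 falls in the 780 or above tier → 11.5%.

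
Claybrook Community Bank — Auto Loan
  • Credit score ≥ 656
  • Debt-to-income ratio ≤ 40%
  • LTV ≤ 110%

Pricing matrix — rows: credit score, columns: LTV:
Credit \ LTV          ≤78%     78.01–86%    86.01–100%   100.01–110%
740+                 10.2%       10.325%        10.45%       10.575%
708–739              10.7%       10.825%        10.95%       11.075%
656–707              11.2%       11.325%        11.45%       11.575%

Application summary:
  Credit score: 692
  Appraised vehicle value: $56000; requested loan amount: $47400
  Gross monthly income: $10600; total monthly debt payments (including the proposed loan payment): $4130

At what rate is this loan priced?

11.325%

Credit score 692 ≥ 656; Debt-to-income = 4,130/10,600 = 39% — meets 40% limit
Loan-to-value = 47,400/56,000 = 84.6% — pass (110% max)
Credit 692 → row 656–707; LTV 84.6% → column 78.01–86%. Grid cell → 11.325%.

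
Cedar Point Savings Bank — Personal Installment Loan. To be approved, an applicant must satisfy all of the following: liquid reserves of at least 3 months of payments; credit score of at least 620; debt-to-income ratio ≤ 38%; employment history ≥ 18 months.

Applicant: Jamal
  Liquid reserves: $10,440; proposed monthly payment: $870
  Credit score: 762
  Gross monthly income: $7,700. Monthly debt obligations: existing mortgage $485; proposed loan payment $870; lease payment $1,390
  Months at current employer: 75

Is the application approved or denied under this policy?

Approved

Reserves = 10,440/870 = 12.0 months ≥ 3
Credit score 762 ≥ 620 (meets)
Total monthly debts = (485 + 870 + 1,390) = 2,745. DTI = 2,745/7,700 = 35.6% ≤ 38%
Employment 75 ≥ 18 months
All criteria satisfied.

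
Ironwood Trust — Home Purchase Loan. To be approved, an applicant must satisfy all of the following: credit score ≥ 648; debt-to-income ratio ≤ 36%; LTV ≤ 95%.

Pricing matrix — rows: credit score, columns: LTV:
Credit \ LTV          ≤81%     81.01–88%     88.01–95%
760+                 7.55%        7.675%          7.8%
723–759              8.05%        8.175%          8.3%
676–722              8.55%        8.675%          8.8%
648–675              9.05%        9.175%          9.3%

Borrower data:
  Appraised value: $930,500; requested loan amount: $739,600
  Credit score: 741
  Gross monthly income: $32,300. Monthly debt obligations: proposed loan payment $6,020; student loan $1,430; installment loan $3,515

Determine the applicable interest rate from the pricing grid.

Credit score 741 ≥ 648; Total monthly debts = (6,020 + 1,430 + 3,515) = 10,965. DTI: 10,965 ÷ 32,300 = 33.9%, within the 36% cap
Loan-to-value = 739,600/930,500 = 79.5% — pass (95% max)
Row: 741 falls in 723–759. Column: 79.5% falls in ≤81%. Rate = 8.05%.

8.05%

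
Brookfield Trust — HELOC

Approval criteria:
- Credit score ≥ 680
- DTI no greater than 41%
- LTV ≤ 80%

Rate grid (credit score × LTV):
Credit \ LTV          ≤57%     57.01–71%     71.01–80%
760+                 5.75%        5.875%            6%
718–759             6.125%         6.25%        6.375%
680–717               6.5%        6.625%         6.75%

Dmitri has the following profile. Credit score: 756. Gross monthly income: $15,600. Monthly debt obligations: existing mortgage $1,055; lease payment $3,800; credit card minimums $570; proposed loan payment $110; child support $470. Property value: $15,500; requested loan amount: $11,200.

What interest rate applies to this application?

6.375%

Credit score 756 ≥ 680; Total monthly debts = (1,055 + 3,800 + 570 + 110 + 470) = 6,005. DTI = 6,005/15,600 = 38.5% ≤ 41%
LTV: 11,200 ÷ 15,500 = 72.3%, within 80% cap
Row: 756 falls in 718–759. Column: 72.3% falls in 71.01–80%. Rate = 6.375%.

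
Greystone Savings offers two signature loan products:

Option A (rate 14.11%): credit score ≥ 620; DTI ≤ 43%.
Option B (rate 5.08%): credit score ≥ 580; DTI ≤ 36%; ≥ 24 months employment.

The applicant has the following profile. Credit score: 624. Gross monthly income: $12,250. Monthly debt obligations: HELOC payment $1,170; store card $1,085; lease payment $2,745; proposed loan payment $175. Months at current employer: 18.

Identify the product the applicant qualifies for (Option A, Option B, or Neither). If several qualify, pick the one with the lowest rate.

Total debts = (1,170 + 1,085 + 2,745 + 175) = 5,175; DTI = 5,175/12,250 = 42.2%.
Option A: score 624 ≥ 620; DTI 42.2% ≤ 43% → qualifies.
Option B: score 624 ≥ 580; DTI 42.2% > 36%; employment 18 < 24 mo → does not qualify.

Option A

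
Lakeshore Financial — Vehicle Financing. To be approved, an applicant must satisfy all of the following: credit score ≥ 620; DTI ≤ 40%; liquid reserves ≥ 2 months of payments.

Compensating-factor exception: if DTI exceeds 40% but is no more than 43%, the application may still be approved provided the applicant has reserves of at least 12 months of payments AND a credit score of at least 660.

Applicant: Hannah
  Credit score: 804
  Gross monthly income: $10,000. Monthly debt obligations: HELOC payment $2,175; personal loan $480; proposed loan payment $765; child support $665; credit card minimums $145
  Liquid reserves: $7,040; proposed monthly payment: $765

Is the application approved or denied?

Denied

Credit score 804 ≥ 620 (meets base)
Total debts = (2,175 + 480 + 765 + 665 + 145) = 4,230. DTI: 4,230 ÷ 10,000 = 42.3%, over the 40% base limit.
Liquid reserves cover 7,040/765 = 9.2 months — ≥ 2 required
DTI 42.3% is within the 40%–43% exception band; checking compensating factors.
Override check — reserves: 9.2 mo (short of 12); score: 804 (ok).
Override conditions not both satisfied; exception does not apply.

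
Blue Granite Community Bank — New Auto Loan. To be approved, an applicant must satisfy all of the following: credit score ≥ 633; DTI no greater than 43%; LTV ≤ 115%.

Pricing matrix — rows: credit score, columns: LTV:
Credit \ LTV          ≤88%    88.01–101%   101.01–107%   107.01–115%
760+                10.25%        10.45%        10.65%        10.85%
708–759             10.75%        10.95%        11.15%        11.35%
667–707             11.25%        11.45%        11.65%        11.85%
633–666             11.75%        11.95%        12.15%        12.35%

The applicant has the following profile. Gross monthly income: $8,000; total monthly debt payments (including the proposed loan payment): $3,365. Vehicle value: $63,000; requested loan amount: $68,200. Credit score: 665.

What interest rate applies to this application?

Credit score 665 ≥ 633; DTI: 3,365 ÷ 8,000 = 42.1%, within the 43% cap
LTV: 68,200 ÷ 63,000 = 108.3%, within 115% cap
Credit 665 → row 633–666; LTV 108.3% → column 107.01–115%. Grid cell → 12.35%.

12.35%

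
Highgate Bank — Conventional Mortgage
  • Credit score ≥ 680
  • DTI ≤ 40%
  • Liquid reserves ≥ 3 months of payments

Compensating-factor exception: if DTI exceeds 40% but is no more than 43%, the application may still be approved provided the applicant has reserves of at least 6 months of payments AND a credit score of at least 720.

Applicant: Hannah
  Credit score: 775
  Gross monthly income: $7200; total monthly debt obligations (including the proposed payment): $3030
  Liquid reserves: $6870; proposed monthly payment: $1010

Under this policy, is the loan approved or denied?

Credit score 775 ≥ 680 (meets base)
DTI: 3,030 ÷ 7,200 = 42.1%, over the 40% base limit.
Reserves: 6,870 ÷ 1,010 = 6.8 months (meets 3-month minimum)
DTI 42.1% is within the 40%–43% exception band; checking compensating factors.
Override check — reserves: 6.8 mo (ok); score: 775 (ok).
Both override conditions satisfied; DTI exception granted.

Approved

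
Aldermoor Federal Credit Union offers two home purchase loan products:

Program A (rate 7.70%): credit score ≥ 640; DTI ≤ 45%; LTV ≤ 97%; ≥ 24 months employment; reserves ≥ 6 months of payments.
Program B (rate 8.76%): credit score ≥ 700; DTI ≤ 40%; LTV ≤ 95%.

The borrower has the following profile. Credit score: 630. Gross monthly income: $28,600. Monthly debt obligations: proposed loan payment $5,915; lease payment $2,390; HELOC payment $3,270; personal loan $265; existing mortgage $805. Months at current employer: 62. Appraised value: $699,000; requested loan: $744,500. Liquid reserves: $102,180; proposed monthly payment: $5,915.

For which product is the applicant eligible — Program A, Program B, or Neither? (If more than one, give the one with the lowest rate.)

Neither

Total debts = (5,915 + 2,390 + 3,270 + 265 + 805) = 12,645; DTI = 12,645/28,600 = 44.2%.
LTV = 744,500/699,000 = 106.5%.
Reserves = 102,180/5,915 = 17.3 months.
Program A: score 630 < 640; DTI 44.2% ≤ 45%; LTV 106.5% > 97%; employment 62 ≥ 24 mo; reserves 17.3 ≥ 6 mo → does not qualify.
Program B: score 630 < 700; DTI 44.2% > 40%; LTV 106.5% > 95% → does not qualify.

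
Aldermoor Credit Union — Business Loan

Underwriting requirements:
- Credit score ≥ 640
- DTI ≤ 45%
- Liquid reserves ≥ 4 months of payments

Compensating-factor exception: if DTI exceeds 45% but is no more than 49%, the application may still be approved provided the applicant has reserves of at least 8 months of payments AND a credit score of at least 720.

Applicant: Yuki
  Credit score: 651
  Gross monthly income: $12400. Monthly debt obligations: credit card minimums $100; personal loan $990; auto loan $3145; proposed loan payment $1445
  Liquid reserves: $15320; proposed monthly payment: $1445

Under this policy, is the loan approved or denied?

Credit score 651 ≥ 640 (meets base)
Total debts = (100 + 990 + 3,145 + 1,445) = 5,680. DTI: 5,680 ÷ 12,400 = 45.8%, over the 45% base limit.
Reserves = 15,320/1,445 = 10.6 months ≥ 4
DTI 45.8% is within the 45%–49% exception band; checking compensating factors.
Reserves 10.6 ≥ 8 months; credit score 651 < 720.
Compensating-factor requirement not fully met.

Denied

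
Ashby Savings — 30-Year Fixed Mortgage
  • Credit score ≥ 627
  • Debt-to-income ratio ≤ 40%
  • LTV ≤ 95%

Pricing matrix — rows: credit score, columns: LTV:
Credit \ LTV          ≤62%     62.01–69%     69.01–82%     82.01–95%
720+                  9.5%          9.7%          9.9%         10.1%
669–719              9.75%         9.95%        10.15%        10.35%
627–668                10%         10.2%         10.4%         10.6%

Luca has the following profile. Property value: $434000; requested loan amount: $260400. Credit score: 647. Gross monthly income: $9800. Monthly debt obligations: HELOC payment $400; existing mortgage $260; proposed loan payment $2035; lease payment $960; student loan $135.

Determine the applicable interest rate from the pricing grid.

Credit score 647 ≥ 627; Total monthly debts = (400 + 260 + 2,035 + 960 + 135) = 3,790. Debt-to-income = 3,790/9,800 = 38.7% — meets 40% limit
LTV = 260,400/434,000 = 60% ≤ 95%
Row: 647 falls in 627–668. Column: 60% falls in ≤62%. Rate = 10%.

10%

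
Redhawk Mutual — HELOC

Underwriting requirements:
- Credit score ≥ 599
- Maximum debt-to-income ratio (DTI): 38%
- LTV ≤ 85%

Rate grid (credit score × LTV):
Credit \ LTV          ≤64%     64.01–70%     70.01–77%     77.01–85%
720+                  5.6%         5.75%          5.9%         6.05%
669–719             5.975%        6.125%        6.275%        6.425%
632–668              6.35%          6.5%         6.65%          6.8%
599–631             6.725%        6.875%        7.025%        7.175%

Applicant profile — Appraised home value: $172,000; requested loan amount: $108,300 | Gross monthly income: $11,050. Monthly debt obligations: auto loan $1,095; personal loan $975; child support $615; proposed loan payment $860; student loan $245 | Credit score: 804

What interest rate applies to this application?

5.6%

Credit score 804 ≥ 599; Total monthly debts = (1,095 + 975 + 615 + 860 + 245) = 3,790. Debt-to-income = 3,790/11,050 = 34.3% — meets 38% limit
Loan-to-value = 108,300/172,000 = 63% — pass (85% max)
Row: 804 falls in 720+. Column: 63% falls in ≤64%. Rate = 5.6%.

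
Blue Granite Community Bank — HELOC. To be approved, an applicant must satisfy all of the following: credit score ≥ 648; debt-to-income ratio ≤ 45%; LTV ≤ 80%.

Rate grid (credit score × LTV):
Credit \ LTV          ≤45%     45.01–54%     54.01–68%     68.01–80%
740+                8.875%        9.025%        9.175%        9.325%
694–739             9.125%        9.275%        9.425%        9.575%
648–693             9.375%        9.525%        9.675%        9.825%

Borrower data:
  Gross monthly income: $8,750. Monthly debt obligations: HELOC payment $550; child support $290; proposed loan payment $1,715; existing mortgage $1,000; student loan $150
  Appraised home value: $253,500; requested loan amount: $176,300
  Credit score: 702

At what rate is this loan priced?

9.575%

Credit score 702 ≥ 648; Total monthly debts = (550 + 290 + 1,715 + 1,000 + 150) = 3,705. Debt-to-income = 3,705/8,750 = 42.3% — meets 45% limit
LTV: 176,300 ÷ 253,500 = 69.5%, within 80% cap
Score 702 is in the 694–739 band; LTV 69.5% is in the 68.01–80% band → 9.575%.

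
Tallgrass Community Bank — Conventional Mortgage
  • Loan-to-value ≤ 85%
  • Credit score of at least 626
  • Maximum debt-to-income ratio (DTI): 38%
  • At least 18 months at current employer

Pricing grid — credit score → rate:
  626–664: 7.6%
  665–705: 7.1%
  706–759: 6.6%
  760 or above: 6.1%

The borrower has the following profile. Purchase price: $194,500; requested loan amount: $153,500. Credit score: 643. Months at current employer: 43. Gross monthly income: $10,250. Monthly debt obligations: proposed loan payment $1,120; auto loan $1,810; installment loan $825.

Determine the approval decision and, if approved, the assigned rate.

Approved at 7.6%

Credit score 643 ≥ 626 (meets minimum)
Total monthly debts = (1,120 + 1,810 + 825) = 3,755. DTI = 3,755/10,250 = 36.6% ≤ 38%
Employment 43 ≥ 18 months
LTV = 153,500/194,500 = 78.9% ≤ 85%
All requirements met. Score 643 falls in the 626–664 tier → 7.6%.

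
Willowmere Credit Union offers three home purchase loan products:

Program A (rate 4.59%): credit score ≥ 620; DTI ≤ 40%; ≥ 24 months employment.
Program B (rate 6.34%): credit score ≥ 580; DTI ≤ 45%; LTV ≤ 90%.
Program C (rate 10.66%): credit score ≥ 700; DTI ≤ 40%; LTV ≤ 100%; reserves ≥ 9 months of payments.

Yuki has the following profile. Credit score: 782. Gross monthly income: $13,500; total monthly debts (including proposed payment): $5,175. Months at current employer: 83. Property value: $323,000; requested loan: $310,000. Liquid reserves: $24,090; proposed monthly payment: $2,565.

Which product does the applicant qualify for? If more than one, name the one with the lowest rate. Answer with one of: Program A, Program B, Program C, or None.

Program A

DTI = 5,175/13,500 = 38.3%.
LTV = 310,000/323,000 = 96%.
Reserves = 24,090/2,565 = 9.4 months.
Program A: score 782 ≥ 620; DTI 38.3% ≤ 40%; employment 83 ≥ 24 mo → qualifies.
Program B: score 782 ≥ 580; DTI 38.3% ≤ 45%; LTV 96% > 90% → does not qualify.
Program C: score 782 ≥ 700; DTI 38.3% ≤ 40%; LTV 96% ≤ 100%; reserves 9.4 ≥ 9 mo → qualifies.
Qualifying: Program A, Program C. Lowest rate is 4.59% → Program A.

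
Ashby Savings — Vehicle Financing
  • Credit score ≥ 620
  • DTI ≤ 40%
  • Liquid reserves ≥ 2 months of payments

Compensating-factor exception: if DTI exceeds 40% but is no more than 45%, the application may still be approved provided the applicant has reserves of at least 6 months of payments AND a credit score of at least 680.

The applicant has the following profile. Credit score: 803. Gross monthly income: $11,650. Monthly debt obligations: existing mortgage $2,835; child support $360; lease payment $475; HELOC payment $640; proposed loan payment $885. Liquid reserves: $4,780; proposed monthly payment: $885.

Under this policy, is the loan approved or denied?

Denied

Credit score 803 ≥ 620 (meets base)
Total debts = (2,835 + 360 + 475 + 640 + 885) = 5,195. DTI: 5,195 ÷ 11,650 = 44.6%, over the 40% base limit.
Reserves = 4,780/885 = 5.4 months ≥ 2
44.6% falls in the override range (40%–45%), so the compensating-factor test applies.
Override check — reserves: 5.4 mo (short of 6); score: 803 (ok).
Compensating-factor requirement not fully met.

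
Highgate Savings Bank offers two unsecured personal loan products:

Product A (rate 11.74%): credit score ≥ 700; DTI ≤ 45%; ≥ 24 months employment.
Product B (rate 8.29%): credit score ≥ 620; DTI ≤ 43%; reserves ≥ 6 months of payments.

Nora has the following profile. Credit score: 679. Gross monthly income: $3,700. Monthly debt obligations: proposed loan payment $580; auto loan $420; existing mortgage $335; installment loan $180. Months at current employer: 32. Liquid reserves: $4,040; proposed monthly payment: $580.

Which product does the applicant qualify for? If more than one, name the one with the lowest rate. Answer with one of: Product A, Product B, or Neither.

Total debts = (580 + 420 + 335 + 180) = 1,515; DTI = 1,515/3,700 = 40.9%.
Reserves = 4,040/580 = 7.0 months.
Product A: score 679 < 700; DTI 40.9% ≤ 45%; employment 32 ≥ 24 mo → does not qualify.
Product B: score 679 ≥ 620; DTI 40.9% ≤ 43%; reserves 7.0 ≥ 6 mo → qualifies.

Product B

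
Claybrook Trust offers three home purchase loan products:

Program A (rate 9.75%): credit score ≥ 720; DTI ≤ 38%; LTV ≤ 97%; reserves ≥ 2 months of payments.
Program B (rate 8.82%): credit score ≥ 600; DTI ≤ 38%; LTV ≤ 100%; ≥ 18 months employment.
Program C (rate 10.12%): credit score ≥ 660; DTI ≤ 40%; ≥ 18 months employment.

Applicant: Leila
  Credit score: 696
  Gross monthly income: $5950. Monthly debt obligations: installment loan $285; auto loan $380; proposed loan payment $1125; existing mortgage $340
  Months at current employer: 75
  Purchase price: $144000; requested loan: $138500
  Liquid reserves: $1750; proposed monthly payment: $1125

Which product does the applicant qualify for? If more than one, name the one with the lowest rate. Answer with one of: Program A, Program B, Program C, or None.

Total debts = (285 + 380 + 1,125 + 340) = 2,130; DTI = 2,130/5,950 = 35.8%.
LTV = 138,500/144,000 = 96.2%.
Reserves = 1,750/1,125 = 1.6 months.
Program A: score 696 < 720; DTI 35.8% ≤ 38%; LTV 96.2% ≤ 97%; reserves 1.6 < 2 mo → does not qualify.
Program B: score 696 ≥ 600; DTI 35.8% ≤ 38%; LTV 96.2% ≤ 100%; employment 75 ≥ 18 mo → qualifies.
Program C: score 696 ≥ 660; DTI 35.8% ≤ 40%; employment 75 ≥ 18 mo → qualifies.
Qualifying: Program B, Program C. Lowest rate is 8.82% → Program B.

Program B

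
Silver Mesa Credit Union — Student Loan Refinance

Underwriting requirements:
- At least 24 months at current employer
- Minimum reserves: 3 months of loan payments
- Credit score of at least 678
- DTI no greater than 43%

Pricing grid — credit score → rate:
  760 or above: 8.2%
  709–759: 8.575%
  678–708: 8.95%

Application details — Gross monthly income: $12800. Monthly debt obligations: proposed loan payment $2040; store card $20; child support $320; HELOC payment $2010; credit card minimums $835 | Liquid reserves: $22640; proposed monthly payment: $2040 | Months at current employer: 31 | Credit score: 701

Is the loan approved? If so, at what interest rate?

Credit score 701 ≥ 678 (meets minimum)
Total monthly debts = (2,040 + 20 + 320 + 2,010 + 835) = 5,225. Debt-to-income = 5,225/12,800 = 40.8% — meets 43% limit
Reserves = 22,640/2,040 = 11.1 months ≥ 3
Employment 31 ≥ 24 months
All requirements met. Score 701 falls in the 678–708 tier → 8.95%.

Approved at 8.95%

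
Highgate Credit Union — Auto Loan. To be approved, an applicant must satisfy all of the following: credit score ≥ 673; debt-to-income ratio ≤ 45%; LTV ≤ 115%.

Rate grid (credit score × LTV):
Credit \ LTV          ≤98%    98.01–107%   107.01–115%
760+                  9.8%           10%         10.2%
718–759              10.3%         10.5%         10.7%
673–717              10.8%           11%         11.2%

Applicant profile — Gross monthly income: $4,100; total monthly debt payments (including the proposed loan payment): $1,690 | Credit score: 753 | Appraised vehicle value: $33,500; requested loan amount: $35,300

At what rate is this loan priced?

10.5%

Credit score 753 ≥ 673; DTI: 1,690 ÷ 4,100 = 41.2%, within the 45% cap
Loan-to-value = 35,300/33,500 = 105.4% — pass (115% max)
Row: 753 falls in 718–759. Column: 105.4% falls in 98.01–107%. Rate = 10.5%.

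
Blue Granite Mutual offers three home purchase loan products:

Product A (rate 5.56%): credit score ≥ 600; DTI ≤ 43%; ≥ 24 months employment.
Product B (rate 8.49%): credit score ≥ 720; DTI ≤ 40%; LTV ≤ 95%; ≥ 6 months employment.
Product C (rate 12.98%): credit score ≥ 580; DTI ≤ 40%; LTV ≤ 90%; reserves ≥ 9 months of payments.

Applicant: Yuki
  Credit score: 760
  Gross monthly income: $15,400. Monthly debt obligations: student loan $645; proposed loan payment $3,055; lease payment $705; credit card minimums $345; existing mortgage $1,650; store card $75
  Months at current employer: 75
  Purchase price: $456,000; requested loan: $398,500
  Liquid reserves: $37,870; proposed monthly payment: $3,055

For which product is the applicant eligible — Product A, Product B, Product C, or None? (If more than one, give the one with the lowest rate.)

Product A

Total debts = (645 + 3,055 + 705 + 345 + 1,650 + 75) = 6,475; DTI = 6,475/15,400 = 42%.
LTV = 398,500/456,000 = 87.4%.
Reserves = 37,870/3,055 = 12.4 months.
Product A: score 760 ≥ 600; DTI 42% ≤ 43%; employment 75 ≥ 24 mo → qualifies.
Product B: score 760 ≥ 720; DTI 42% > 40%; LTV 87.4% ≤ 95%; employment 75 ≥ 6 mo → does not qualify.
Product C: score 760 ≥ 580; DTI 42% > 40%; LTV 87.4% ≤ 90%; reserves 12.4 ≥ 9 mo → does not qualify.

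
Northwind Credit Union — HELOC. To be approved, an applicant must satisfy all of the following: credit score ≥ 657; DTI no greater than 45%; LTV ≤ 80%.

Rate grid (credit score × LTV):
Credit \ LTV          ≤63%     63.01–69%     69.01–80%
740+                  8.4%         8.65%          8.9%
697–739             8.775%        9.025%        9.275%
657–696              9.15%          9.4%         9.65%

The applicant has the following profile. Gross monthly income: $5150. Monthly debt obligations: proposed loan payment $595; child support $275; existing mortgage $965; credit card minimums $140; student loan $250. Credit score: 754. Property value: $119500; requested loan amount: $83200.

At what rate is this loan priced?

Credit score 754 ≥ 657; Total monthly debts = (595 + 275 + 965 + 140 + 250) = 2,225. Debt-to-income = 2,225/5,150 = 43.2% — meets 45% limit
LTV: 83,200 ÷ 119,500 = 69.6%, within 80% cap
Row: 754 falls in 740+. Column: 69.6% falls in 69.01–80%. Rate = 8.9%.

8.9%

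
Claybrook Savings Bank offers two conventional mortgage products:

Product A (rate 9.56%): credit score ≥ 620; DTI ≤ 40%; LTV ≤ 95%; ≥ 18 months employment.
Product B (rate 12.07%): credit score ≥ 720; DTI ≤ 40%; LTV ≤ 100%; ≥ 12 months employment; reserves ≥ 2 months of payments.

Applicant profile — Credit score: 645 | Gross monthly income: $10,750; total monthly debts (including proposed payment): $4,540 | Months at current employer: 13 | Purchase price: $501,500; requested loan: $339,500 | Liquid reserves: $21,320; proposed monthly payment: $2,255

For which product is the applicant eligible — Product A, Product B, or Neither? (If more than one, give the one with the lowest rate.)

DTI = 4,540/10,750 = 42.2%.
LTV = 339,500/501,500 = 67.7%.
Reserves = 21,320/2,255 = 9.5 months.
Product A: score 645 ≥ 620; DTI 42.2% > 40%; LTV 67.7% ≤ 95%; employment 13 < 18 mo → does not qualify.
Product B: score 645 < 720; DTI 42.2% > 40%; LTV 67.7% ≤ 100%; employment 13 ≥ 12 mo; reserves 9.5 ≥ 2 mo → does not qualify.

Neither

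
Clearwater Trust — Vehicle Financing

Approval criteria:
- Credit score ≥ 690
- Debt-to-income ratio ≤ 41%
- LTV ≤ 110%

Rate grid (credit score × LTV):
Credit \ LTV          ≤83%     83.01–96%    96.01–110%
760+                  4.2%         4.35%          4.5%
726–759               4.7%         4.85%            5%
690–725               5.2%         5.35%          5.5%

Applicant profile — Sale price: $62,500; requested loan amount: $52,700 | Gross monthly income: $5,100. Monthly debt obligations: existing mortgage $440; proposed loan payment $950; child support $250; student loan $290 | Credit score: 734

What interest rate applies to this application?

Credit score 734 ≥ 690; Total monthly debts = (440 + 950 + 250 + 290) = 1,930. Debt-to-income = 1,930/5,100 = 37.8% — meets 41% limit
Loan-to-value = 52,700/62,500 = 84.3% — pass (110% max)
Credit 734 → row 726–759; LTV 84.3% → column 83.01–96%. Grid cell → 4.85%.

4.85%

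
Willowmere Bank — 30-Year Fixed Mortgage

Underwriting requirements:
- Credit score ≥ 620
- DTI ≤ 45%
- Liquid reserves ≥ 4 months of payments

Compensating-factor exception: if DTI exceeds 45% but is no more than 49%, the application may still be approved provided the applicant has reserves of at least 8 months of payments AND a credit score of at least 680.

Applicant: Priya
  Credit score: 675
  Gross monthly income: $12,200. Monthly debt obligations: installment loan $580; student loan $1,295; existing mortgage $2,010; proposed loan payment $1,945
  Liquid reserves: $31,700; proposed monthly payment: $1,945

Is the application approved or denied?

Denied

Credit score 675 ≥ 620 (meets base)
Total debts = (580 + 1,295 + 2,010 + 1,945) = 5,830. DTI: 5,830 ÷ 12,200 = 47.8%, over the 45% base limit.
Reserves = 31,700/1,945 = 16.3 months ≥ 4
DTI 47.8% is within the 45%–49% exception band; checking compensating factors.
Override check — reserves: 16.3 mo (ok); score: 675 (below 680).
Override conditions not both satisfied; exception does not apply.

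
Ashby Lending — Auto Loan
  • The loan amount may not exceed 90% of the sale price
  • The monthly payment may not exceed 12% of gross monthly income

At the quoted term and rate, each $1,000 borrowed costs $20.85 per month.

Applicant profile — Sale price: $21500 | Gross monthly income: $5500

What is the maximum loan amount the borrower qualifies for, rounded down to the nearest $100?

Payment cap: 12% × $5,500 = $660/month.
At $20.85 per $1,000, that supports 660/20.85 × 1,000 ≈ $31,654 → $31,600.
LTV cap: 90% × $21,500 = $19,350 → $19,300.
Binding constraint: loan-to-value.

$19,300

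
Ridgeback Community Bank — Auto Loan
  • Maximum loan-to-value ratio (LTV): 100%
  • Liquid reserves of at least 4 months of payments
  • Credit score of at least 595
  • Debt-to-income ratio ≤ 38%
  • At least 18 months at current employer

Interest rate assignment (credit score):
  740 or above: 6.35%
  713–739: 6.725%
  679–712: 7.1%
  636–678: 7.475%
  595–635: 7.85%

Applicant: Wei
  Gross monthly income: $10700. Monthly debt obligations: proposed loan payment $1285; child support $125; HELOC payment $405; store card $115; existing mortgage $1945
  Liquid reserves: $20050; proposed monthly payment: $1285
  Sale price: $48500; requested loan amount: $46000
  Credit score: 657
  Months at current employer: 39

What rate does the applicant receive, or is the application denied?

Approved at 7.475%

Credit score 657 ≥ 595 (meets minimum)
LTV = 46,000/48,500 = 94.8% ≤ 100%
Total monthly debts = (1,285 + 125 + 405 + 115 + 1,945) = 3,875. DTI = 3,875/10,700 = 36.2% ≤ 38%
Liquid reserves cover 20,050/1,285 = 15.6 months — ≥ 4 required
Employment 39 ≥ 18 months
All requirements met. Score 657 falls in the 636–678 tier → 7.475%.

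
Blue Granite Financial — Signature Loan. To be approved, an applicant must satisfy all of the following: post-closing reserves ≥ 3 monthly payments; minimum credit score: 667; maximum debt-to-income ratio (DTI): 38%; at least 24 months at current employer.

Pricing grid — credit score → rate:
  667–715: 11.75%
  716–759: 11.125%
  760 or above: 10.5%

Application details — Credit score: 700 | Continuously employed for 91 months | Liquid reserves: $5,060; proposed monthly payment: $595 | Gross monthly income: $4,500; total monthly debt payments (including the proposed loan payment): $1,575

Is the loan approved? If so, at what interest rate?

Credit score 700 ≥ 667 (meets minimum)
DTI = 1,575/4,500 = 35% ≤ 38%
Reserves: 5,060 ÷ 595 = 8.5 months (meets 3-month minimum)
Employment 91 ≥ 24 months
All requirements met. Score 700 falls in the 667–715 tier → 11.75%.

Approved at 11.75%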